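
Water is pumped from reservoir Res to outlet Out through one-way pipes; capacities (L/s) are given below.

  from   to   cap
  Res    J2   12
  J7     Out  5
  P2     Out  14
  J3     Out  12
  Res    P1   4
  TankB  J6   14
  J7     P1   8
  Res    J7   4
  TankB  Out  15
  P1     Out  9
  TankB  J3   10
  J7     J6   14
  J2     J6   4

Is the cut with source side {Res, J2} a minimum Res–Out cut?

Given cut capacity: 4 + 4 + 4 = 12.
Augment Res→J7→Out: bottleneck 4, flow now 4.
Augment Res→P1→Out: bottleneck 4, flow now 8.
No augmenting path remains; maximum flow = 8.
In the residual graph, reachable from Res: {Res, J2, J6}.
Min-cut edges: Res→J7 (4), Res→P1 (4); capacity 4 + 4 = 8.
Cut capacity 12 exceeds the max flow 8, so it is not minimum.

No — its capacity is 12, but the minimum cut has capacity 8.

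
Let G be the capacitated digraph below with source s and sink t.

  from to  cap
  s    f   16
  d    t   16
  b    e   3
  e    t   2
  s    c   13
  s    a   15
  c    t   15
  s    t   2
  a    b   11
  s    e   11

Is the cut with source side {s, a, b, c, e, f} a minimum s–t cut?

No — its capacity is 19, but the minimum cut has capacity 17.

Given cut capacity: 2 + 15 + 2 = 19.
Augment s→t: bottleneck 2, flow now 2.
Augment s→c→t: bottleneck 13, flow now 15.
Augment s→e→t: bottleneck 2, flow now 17.
No augmenting path remains; maximum flow = 17.
In the residual graph, reachable from s: {s, a, b, e, f}.
Min-cut edges: s→c (13), s→t (2), e→t (2); capacity 13 + 2 + 2 = 17.
Cut capacity 19 exceeds the max flow 17, so it is not minimum.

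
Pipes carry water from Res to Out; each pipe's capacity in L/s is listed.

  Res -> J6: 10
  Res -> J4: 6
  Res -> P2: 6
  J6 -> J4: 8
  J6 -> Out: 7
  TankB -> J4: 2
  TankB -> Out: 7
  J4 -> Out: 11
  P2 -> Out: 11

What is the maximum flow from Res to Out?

Augment Res→J6→Out: bottleneck 7, flow now 7.
Augment Res→J4→Out: bottleneck 6, flow now 13.
Augment Res→P2→Out: bottleneck 6, flow now 19.
Augment Res→J6→J4→Out: bottleneck 3, flow now 22.
No augmenting path remains; maximum flow = 22.
In the residual graph, reachable from Res: {Res}.
Min-cut edges: Res→J6 (10), Res→J4 (6), Res→P2 (6); capacity 10 + 6 + 6 = 22.
This cut is saturated, so no flow can exceed 22.

22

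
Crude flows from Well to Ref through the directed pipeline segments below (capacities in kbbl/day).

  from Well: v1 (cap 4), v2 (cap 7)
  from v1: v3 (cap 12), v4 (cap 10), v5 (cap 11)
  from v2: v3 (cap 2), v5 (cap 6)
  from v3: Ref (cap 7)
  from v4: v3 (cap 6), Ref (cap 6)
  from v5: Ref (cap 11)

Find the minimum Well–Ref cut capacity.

11

Augment Well→v1→v3→Ref: bottleneck 4, flow now 4.
Augment Well→v2→v3→Ref: bottleneck 2, flow now 6.
Augment Well→v2→v5→Ref: bottleneck 5, flow now 11.
No augmenting path remains; maximum flow = 11.
By max-flow min-cut, the minimum cut capacity equals the max flow.
In the residual graph, reachable from Well: {Well}.
Min-cut edges: Well→v1 (4), Well→v2 (7); capacity 4 + 7 = 11.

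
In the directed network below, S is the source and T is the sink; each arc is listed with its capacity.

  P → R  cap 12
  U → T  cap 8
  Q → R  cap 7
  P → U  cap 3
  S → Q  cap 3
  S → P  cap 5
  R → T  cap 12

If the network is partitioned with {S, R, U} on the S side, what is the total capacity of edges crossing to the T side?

Edges leaving {S, R, U}: S→P (5), S→Q (3), R→T (12), U→T (8).
Cut capacity = 5 + 3 + 12 + 8 = 28.

28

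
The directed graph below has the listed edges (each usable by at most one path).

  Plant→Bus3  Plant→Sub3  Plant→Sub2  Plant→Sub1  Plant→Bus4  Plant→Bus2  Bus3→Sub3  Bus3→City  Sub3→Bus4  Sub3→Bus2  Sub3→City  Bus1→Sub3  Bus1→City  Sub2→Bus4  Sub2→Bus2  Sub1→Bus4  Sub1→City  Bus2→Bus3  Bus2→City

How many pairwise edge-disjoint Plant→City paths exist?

4

Assign every edge capacity 1; by Menger, the answer equals the max flow.
Path Plant→Bus3→City (+1); total 1.
Path Plant→Sub3→City (+1); total 2.
Path Plant→Sub1→City (+1); total 3.
Path Plant→Bus2→City (+1); total 4.
No residual Plant→City path; max flow = 4.
Certifying cut of size 4: {Bus2→City, Bus3→City, Plant→Sub1, Sub3→City}.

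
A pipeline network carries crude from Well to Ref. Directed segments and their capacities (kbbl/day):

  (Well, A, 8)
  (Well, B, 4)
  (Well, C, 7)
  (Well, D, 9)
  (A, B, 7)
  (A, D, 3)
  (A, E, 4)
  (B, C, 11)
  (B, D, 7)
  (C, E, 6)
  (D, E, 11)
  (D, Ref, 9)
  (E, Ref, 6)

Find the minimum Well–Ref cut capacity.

Augment Well→D→Ref: bottleneck 9, flow now 9.
Augment Well→A→E→Ref: bottleneck 4, flow now 13.
Augment Well→C→E→Ref: bottleneck 2, flow now 15.
No augmenting path remains; maximum flow = 15.
By max-flow min-cut, the minimum cut capacity equals the max flow.
In the residual graph, reachable from Well: {Well, A, B, C, D, E}.
Min-cut edges: D→Ref (9), E→Ref (6); capacity 9 + 6 = 15.

15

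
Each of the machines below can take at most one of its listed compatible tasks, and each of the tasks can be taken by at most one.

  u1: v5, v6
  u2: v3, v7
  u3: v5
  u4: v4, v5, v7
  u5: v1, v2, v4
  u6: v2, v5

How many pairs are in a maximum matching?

Unit-capacity flow: source→left, listed edges, right→sink; max matching = max flow.
Augmenting path u1→v5 (+1); matched 1.
Augmenting path u2→v3 (+1); matched 2.
Augmenting path u4→v4 (+1); matched 3.
Augmenting path u5→v1 (+1); matched 4.
Augmenting path u6→v2 (+1); matched 5.
Augmenting path u3→v5→u1→v6 (+1); matched 6.
No augmenting path remains; maximum matching = 6.
König certificate: {u1, u2, u3, u4, u5, u6} is a vertex cover of size 6 (every listed pair touches it), so no matching can be larger.

6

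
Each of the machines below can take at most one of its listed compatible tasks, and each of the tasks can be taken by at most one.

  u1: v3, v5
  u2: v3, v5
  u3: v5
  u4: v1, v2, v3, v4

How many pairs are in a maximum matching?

Unit-capacity flow: source→left, listed edges, right→sink; max matching = max flow.
Augmenting path u1→v3 (+1); matched 1.
Augmenting path u2→v5 (+1); matched 2.
Augmenting path u4→v1 (+1); matched 3.
No augmenting path remains; maximum matching = 3.
König certificate: {u4, v3, v5} is a vertex cover of size 3 (every listed pair touches it), so no matching can be larger.

3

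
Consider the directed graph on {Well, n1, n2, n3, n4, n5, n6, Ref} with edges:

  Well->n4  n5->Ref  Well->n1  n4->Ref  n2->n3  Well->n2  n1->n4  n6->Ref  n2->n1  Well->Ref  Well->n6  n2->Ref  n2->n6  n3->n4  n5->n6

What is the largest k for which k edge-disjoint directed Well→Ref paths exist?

Assign every edge capacity 1; by Menger, the answer equals the max flow.
Path Well→Ref (+1); total 1.
Path Well→n2→Ref (+1); total 2.
Path Well→n4→Ref (+1); total 3.
Path Well→n6→Ref (+1); total 4.
No residual Well→Ref path; max flow = 4.
Certifying cut of size 4: {Well→Ref, Well→n2, Well→n6, n4→Ref}.

4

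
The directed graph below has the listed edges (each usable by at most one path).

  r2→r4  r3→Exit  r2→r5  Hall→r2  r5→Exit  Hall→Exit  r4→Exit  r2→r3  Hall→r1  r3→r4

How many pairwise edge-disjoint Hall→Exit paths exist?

Assign every edge capacity 1; by Menger, the answer equals the max flow.
Path Hall→Exit (+1); total 1.
Path Hall→r2→r3→Exit (+1); total 2.
No residual Hall→Exit path; max flow = 2.
Certifying cut of size 2: {Hall→Exit, Hall→r2}.

2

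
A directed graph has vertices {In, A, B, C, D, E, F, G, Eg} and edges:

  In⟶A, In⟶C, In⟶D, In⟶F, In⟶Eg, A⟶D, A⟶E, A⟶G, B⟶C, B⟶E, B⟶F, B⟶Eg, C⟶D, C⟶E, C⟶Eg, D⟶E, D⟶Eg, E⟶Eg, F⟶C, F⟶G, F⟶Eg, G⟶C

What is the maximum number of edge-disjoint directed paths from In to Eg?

Assign every edge capacity 1; by Menger, the answer equals the max flow.
Path In→Eg (+1); total 1.
Path In→C→Eg (+1); total 2.
Path In→D→Eg (+1); total 3.
Path In→F→Eg (+1); total 4.
Path In→A→E→Eg (+1); total 5.
No residual In→Eg path; max flow = 5.
Certifying cut of size 5: {In→A, In→C, In→D, In→Eg, In→F}.

5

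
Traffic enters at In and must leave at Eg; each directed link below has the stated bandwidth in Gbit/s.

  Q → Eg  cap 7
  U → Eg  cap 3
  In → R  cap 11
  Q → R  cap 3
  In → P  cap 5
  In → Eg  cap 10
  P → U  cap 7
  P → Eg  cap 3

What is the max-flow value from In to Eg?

15

Augment In→Eg: bottleneck 10, flow now 10.
Augment In→P→Eg: bottleneck 3, flow now 13.
Augment In→P→U→Eg: bottleneck 2, flow now 15.
No augmenting path remains; maximum flow = 15.
In the residual graph, reachable from In: {In, R}.
Min-cut edges: In→P (5), In→Eg (10); capacity 5 + 10 = 15.
This cut is saturated, so no flow can exceed 15.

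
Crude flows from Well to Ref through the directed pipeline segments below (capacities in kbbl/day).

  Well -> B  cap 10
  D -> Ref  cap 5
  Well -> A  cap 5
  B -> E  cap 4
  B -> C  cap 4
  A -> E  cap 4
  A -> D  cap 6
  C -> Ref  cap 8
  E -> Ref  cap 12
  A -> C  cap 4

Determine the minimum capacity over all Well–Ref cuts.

Augment Well→A→C→Ref: bottleneck 4, flow now 4.
Augment Well→A→D→Ref: bottleneck 1, flow now 5.
Augment Well→B→C→Ref: bottleneck 4, flow now 9.
Augment Well→B→E→Ref: bottleneck 4, flow now 13.
No augmenting path remains; maximum flow = 13.
By max-flow min-cut, the minimum cut capacity equals the max flow.
In the residual graph, reachable from Well: {Well, B}.
Min-cut edges: Well→A (5), B→C (4), B→E (4); capacity 5 + 4 + 4 = 13.

13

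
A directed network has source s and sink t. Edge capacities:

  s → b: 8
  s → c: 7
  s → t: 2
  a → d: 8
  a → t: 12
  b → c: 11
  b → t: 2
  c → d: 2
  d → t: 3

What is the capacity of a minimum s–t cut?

Augment s→t: bottleneck 2, flow now 2.
Augment s→b→t: bottleneck 2, flow now 4.
Augment s→c→d→t: bottleneck 2, flow now 6.
No augmenting path remains; maximum flow = 6.
By max-flow min-cut, the minimum cut capacity equals the max flow.
In the residual graph, reachable from s: {s, b, c}.
Min-cut edges: s→t (2), b→t (2), c→d (2); capacity 2 + 2 + 2 = 6.

6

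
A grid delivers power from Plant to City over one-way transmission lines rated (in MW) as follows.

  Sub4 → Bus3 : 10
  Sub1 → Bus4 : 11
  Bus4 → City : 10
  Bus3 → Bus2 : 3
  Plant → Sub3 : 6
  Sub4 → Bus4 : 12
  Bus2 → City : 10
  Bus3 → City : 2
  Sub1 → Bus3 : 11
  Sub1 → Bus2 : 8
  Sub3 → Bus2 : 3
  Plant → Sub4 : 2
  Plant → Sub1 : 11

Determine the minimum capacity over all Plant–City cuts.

16

Augment Plant→Sub1→Bus3→City: bottleneck 2, flow now 2.
Augment Plant→Sub1→Bus2→City: bottleneck 8, flow now 10.
Augment Plant→Sub1→Bus4→City: bottleneck 1, flow now 11.
Augment Plant→Sub3→Bus2→City: bottleneck 2, flow now 13.
Augment Plant→Sub4→Bus4→City: bottleneck 2, flow now 15.
Augment Plant→Sub3→Bus2→Sub1→Bus4→City: bottleneck 1, flow now 16. (uses reverse residual edge)
No augmenting path remains; maximum flow = 16.
By max-flow min-cut, the minimum cut capacity equals the max flow.
In the residual graph, reachable from Plant: {Plant, Sub3}.
Min-cut edges: Plant→Sub1 (11), Plant→Sub4 (2), Sub3→Bus2 (3); capacity 11 + 2 + 3 = 16.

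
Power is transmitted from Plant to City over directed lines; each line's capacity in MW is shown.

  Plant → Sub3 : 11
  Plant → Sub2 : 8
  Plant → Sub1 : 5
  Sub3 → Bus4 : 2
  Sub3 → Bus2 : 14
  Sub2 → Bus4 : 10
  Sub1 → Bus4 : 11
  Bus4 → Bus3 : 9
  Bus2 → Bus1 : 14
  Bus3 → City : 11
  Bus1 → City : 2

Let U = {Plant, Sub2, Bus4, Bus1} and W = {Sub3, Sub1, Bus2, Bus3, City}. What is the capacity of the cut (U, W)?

27

Edges leaving {Plant, Sub2, Bus4, Bus1}: Plant→Sub3 (11), Plant→Sub1 (5), Bus4→Bus3 (9), Bus1→City (2).
Cut capacity = 11 + 5 + 9 + 2 = 27.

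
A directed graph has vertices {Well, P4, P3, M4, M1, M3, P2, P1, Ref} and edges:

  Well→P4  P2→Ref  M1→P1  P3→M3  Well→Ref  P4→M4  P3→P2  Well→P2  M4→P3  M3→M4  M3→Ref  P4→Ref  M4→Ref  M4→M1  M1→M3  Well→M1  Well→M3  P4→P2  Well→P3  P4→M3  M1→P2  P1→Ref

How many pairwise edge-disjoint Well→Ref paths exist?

6

Assign every edge capacity 1; by Menger, the answer equals the max flow.
Path Well→Ref (+1); total 1.
Path Well→P4→Ref (+1); total 2.
Path Well→M3→Ref (+1); total 3.
Path Well→P2→Ref (+1); total 4.
Path Well→M1→P1→Ref (+1); total 5.
Path Well→P3→M3→M4→Ref (+1); total 6.
No residual Well→Ref path; max flow = 6.
Certifying cut of size 6: {Well→M1, Well→M3, Well→P2, Well→P3, Well→P4, Well→Ref}.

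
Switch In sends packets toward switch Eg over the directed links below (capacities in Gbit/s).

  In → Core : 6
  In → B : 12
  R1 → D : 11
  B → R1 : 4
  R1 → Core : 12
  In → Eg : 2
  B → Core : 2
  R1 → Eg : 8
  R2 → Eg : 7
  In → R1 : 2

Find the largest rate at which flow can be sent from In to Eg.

Augment In→Eg: bottleneck 2, flow now 2.
Augment In→R1→Eg: bottleneck 2, flow now 4.
Augment In→B→R1→Eg: bottleneck 4, flow now 8.
No augmenting path remains; maximum flow = 8.
In the residual graph, reachable from In: {In, B, Core}.
Min-cut edges: In→R1 (2), In→Eg (2), B→R1 (4); capacity 2 + 2 + 4 = 8.
This cut is saturated, so no flow can exceed 8.

8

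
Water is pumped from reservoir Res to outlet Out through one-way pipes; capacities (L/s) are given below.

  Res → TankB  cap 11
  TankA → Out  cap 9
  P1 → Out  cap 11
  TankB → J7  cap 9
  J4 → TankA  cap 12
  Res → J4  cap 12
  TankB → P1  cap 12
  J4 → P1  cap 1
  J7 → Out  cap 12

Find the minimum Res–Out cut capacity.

21

Augment Res→TankB→J7→Out: bottleneck 9, flow now 9.
Augment Res→TankB→P1→Out: bottleneck 2, flow now 11.
Augment Res→J4→TankA→Out: bottleneck 9, flow now 20.
Augment Res→J4→P1→Out: bottleneck 1, flow now 21.
No augmenting path remains; maximum flow = 21.
By max-flow min-cut, the minimum cut capacity equals the max flow.
In the residual graph, reachable from Res: {Res, J4, TankA}.
Min-cut edges: Res→TankB (11), J4→P1 (1), TankA→Out (9); capacity 11 + 1 + 9 = 21.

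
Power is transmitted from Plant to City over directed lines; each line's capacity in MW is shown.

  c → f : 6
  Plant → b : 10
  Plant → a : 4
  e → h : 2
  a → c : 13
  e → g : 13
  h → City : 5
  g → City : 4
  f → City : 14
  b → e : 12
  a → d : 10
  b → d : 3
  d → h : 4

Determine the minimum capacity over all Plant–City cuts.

13

Augment Plant→a→c→f→City: bottleneck 4, flow now 4.
Augment Plant→b→d→h→City: bottleneck 3, flow now 7.
Augment Plant→b→e→g→City: bottleneck 4, flow now 11.
Augment Plant→b→e→h→City: bottleneck 2, flow now 13.
No augmenting path remains; maximum flow = 13.
By max-flow min-cut, the minimum cut capacity equals the max flow.
In the residual graph, reachable from Plant: {Plant, b, e, g}.
Min-cut edges: Plant→a (4), b→d (3), e→h (2), g→City (4); capacity 4 + 3 + 2 + 4 = 13.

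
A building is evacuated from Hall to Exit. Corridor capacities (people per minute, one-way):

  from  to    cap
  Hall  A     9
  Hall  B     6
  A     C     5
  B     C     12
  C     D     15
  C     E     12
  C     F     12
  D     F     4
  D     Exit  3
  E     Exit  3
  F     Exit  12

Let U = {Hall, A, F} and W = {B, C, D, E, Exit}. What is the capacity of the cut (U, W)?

Edges leaving {Hall, A, F}: Hall→B (6), A→C (5), F→Exit (12).
Cut capacity = 6 + 5 + 12 = 23.

23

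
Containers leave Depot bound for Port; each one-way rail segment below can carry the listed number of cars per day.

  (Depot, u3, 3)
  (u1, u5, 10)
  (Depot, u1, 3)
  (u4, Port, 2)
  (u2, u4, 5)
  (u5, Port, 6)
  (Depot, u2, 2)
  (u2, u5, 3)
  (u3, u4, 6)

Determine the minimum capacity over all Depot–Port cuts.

Augment Depot→u1→u5→Port: bottleneck 3, flow now 3.
Augment Depot→u2→u4→Port: bottleneck 2, flow now 5.
Augment Depot→u3→u4→u2→u5→Port: bottleneck 2, flow now 7. (uses reverse residual edge)
No augmenting path remains; maximum flow = 7.
By max-flow min-cut, the minimum cut capacity equals the max flow.
In the residual graph, reachable from Depot: {Depot, u3, u4}.
Min-cut edges: Depot→u1 (3), Depot→u2 (2), u4→Port (2); capacity 3 + 2 + 2 = 7.

7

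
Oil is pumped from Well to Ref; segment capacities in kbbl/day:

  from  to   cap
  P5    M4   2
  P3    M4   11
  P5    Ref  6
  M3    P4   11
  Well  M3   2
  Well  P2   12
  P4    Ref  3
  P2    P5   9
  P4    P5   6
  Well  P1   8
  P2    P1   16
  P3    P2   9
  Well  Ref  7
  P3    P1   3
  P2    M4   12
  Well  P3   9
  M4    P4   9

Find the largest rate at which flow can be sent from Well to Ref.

Augment Well→Ref: bottleneck 7, flow now 7.
Augment Well→P2→P5→Ref: bottleneck 6, flow now 13.
Augment Well→M3→P4→Ref: bottleneck 2, flow now 15.
Augment Well→P3→M4→P4→Ref: bottleneck 1, flow now 16.
No augmenting path remains; maximum flow = 16.
In the residual graph, reachable from Well: {Well, P3, P2, P5, P1, M3, M4, P4}.
Min-cut edges: Well→Ref (7), P5→Ref (6), P4→Ref (3); capacity 7 + 6 + 3 = 16.
This cut is saturated, so no flow can exceed 16.

16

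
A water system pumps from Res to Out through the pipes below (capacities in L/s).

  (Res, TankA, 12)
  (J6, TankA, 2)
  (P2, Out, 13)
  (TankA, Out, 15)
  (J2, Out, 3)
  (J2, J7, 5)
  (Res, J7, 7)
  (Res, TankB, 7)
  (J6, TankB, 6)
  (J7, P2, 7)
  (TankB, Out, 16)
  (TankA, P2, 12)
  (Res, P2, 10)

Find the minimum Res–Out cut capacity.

Augment Res→TankA→Out: bottleneck 12, flow now 12.
Augment Res→P2→Out: bottleneck 10, flow now 22.
Augment Res→TankB→Out: bottleneck 7, flow now 29.
Augment Res→J7→P2→Out: bottleneck 3, flow now 32.
No augmenting path remains; maximum flow = 32.
By max-flow min-cut, the minimum cut capacity equals the max flow.
In the residual graph, reachable from Res: {Res, J7, P2}.
Min-cut edges: Res→TankA (12), Res→TankB (7), P2→Out (13); capacity 12 + 7 + 13 = 32.

32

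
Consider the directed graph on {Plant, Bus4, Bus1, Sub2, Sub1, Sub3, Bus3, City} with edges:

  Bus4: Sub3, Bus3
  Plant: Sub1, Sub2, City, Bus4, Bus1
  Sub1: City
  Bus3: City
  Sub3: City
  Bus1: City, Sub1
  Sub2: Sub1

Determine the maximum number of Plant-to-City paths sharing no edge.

Assign every edge capacity 1; by Menger, the answer equals the max flow.
Path Plant→City (+1); total 1.
Path Plant→Bus1→City (+1); total 2.
Path Plant→Sub1→City (+1); total 3.
Path Plant→Bus4→Sub3→City (+1); total 4.
No residual Plant→City path; max flow = 4.
Certifying cut of size 4: {Plant→Bus1, Plant→Bus4, Plant→City, Sub1→City}.

4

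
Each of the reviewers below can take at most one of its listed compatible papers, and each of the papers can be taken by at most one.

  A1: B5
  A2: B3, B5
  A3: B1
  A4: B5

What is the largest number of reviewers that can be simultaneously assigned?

3

Unit-capacity flow: source→left, listed edges, right→sink; max matching = max flow.
Augmenting path A1→B5 (+1); matched 1.
Augmenting path A2→B3 (+1); matched 2.
Augmenting path A3→B1 (+1); matched 3.
No augmenting path remains; maximum matching = 3.
König certificate: {A2, A3, B5} is a vertex cover of size 3 (every listed pair touches it), so no matching can be larger.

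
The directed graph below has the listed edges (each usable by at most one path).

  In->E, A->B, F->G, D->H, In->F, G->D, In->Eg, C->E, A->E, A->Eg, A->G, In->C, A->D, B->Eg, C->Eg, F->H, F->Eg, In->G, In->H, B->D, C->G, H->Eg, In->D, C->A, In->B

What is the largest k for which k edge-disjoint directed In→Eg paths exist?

Assign every edge capacity 1; by Menger, the answer equals the max flow.
Path In→Eg (+1); total 1.
Path In→B→Eg (+1); total 2.
Path In→C→Eg (+1); total 3.
Path In→F→Eg (+1); total 4.
Path In→H→Eg (+1); total 5.
No residual In→Eg path; max flow = 5.
Certifying cut of size 5: {H→Eg, In→B, In→C, In→Eg, In→F}.

5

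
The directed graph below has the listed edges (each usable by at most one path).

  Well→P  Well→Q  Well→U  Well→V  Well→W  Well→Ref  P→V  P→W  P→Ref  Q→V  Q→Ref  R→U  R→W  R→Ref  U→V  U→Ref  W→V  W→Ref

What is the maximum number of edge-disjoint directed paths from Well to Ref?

5

Assign every edge capacity 1; by Menger, the answer equals the max flow.
Path Well→Ref (+1); total 1.
Path Well→P→Ref (+1); total 2.
Path Well→Q→Ref (+1); total 3.
Path Well→U→Ref (+1); total 4.
Path Well→W→Ref (+1); total 5.
No residual Well→Ref path; max flow = 5.
Certifying cut of size 5: {Well→P, Well→Q, Well→Ref, Well→U, Well→W}.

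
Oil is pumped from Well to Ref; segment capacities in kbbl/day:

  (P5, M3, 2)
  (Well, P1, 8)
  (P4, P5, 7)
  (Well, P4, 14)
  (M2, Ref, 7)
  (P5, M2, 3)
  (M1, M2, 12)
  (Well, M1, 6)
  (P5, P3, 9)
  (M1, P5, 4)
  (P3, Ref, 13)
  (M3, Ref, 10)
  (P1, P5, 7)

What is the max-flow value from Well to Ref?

Augment Well→M1→M2→Ref: bottleneck 6, flow now 6.
Augment Well→P4→P5→P3→Ref: bottleneck 7, flow now 13.
Augment Well→P1→P5→P3→Ref: bottleneck 2, flow now 15.
Augment Well→P1→P5→M3→Ref: bottleneck 2, flow now 17.
Augment Well→P1→P5→M2→Ref: bottleneck 1, flow now 18.
No augmenting path remains; maximum flow = 18.
In the residual graph, reachable from Well: {Well, M1, P4, P1, P5, M2}.
Min-cut edges: P5→P3 (9), P5→M3 (2), M2→Ref (7); capacity 9 + 2 + 7 = 18.
This cut is saturated, so no flow can exceed 18.

18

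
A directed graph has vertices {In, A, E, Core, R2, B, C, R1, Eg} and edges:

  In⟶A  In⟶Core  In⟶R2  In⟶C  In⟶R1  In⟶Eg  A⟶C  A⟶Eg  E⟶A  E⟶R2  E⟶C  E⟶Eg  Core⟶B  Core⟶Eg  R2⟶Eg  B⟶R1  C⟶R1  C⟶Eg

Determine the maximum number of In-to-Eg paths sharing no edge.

5

Assign every edge capacity 1; by Menger, the answer equals the max flow.
Path In→Eg (+1); total 1.
Path In→A→Eg (+1); total 2.
Path In→Core→Eg (+1); total 3.
Path In→R2→Eg (+1); total 4.
Path In→C→Eg (+1); total 5.
No residual In→Eg path; max flow = 5.
Certifying cut of size 5: {In→A, In→C, In→Core, In→Eg, In→R2}.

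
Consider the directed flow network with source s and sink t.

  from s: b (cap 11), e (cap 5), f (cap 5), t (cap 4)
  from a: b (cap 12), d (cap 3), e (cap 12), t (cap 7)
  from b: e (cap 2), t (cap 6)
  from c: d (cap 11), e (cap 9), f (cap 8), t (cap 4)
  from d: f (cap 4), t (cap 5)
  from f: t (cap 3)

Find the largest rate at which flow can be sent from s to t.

Augment s→t: bottleneck 4, flow now 4.
Augment s→b→t: bottleneck 6, flow now 10.
Augment s→f→t: bottleneck 3, flow now 13.
No augmenting path remains; maximum flow = 13.
In the residual graph, reachable from s: {s, b, e, f}.
Min-cut edges: s→t (4), b→t (6), f→t (3); capacity 4 + 6 + 3 = 13.
This cut is saturated, so no flow can exceed 13.

13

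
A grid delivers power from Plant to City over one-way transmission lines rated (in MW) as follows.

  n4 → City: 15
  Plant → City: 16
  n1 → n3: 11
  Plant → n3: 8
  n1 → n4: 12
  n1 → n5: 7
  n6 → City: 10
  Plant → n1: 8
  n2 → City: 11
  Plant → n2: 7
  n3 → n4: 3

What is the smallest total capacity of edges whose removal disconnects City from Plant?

Augment Plant→City: bottleneck 16, flow now 16.
Augment Plant→n2→City: bottleneck 7, flow now 23.
Augment Plant→n1→n4→City: bottleneck 8, flow now 31.
Augment Plant→n3→n4→City: bottleneck 3, flow now 34.
No augmenting path remains; maximum flow = 34.
By max-flow min-cut, the minimum cut capacity equals the max flow.
In the residual graph, reachable from Plant: {Plant, n3}.
Min-cut edges: Plant→n1 (8), Plant→n2 (7), Plant→City (16), n3→n4 (3); capacity 8 + 7 + 16 + 3 = 34.

34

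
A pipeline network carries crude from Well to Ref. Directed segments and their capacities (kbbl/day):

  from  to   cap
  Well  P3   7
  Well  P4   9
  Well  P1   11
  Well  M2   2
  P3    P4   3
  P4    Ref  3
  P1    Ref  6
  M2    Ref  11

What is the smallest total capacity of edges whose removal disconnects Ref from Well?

Augment Well→P4→Ref: bottleneck 3, flow now 3.
Augment Well→P1→Ref: bottleneck 6, flow now 9.
Augment Well→M2→Ref: bottleneck 2, flow now 11.
No augmenting path remains; maximum flow = 11.
By max-flow min-cut, the minimum cut capacity equals the max flow.
In the residual graph, reachable from Well: {Well, P3, P4, P1}.
Min-cut edges: Well→M2 (2), P4→Ref (3), P1→Ref (6); capacity 2 + 3 + 6 = 11.

11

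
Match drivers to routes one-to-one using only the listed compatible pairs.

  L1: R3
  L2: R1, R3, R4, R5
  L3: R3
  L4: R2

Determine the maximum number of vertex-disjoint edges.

Unit-capacity flow: source→left, listed edges, right→sink; max matching = max flow.
Augmenting path L1→R3 (+1); matched 1.
Augmenting path L2→R1 (+1); matched 2.
Augmenting path L4→R2 (+1); matched 3.
No augmenting path remains; maximum matching = 3.
König certificate: {L2, L4, R3} is a vertex cover of size 3 (every listed pair touches it), so no matching can be larger.

3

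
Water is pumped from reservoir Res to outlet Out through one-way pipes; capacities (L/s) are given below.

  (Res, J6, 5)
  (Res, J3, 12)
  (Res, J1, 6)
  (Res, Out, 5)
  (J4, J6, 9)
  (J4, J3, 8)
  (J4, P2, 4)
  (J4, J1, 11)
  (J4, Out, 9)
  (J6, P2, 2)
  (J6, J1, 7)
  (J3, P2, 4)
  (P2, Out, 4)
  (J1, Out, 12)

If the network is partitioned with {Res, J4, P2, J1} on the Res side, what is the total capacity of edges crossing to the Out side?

64

Edges leaving {Res, J4, P2, J1}: Res→J6 (5), Res→J3 (12), Res→Out (5), J4→J6 (9), J4→J3 (8), J4→Out (9), P2→Out (4), J1→Out (12).
Cut capacity = 5 + 12 + 5 + 9 + 8 + 9 + 4 + 12 = 64.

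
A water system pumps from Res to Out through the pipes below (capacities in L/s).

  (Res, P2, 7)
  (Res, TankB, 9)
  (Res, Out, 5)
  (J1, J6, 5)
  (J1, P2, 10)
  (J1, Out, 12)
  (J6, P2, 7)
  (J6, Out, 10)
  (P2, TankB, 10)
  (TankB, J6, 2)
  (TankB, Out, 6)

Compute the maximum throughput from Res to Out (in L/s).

Augment Res→Out: bottleneck 5, flow now 5.
Augment Res→TankB→Out: bottleneck 6, flow now 11.
Augment Res→TankB→J6→Out: bottleneck 2, flow now 13.
No augmenting path remains; maximum flow = 13.
In the residual graph, reachable from Res: {Res, P2, TankB}.
Min-cut edges: Res→Out (5), TankB→J6 (2), TankB→Out (6); capacity 5 + 2 + 6 = 13.
This cut is saturated, so no flow can exceed 13.

13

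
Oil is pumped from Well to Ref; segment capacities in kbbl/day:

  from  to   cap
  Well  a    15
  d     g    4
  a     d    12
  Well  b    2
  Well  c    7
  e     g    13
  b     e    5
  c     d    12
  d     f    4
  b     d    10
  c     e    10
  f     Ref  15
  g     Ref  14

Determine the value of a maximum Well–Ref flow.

Augment Well→a→d→f→Ref: bottleneck 4, flow now 4.
Augment Well→a→d→g→Ref: bottleneck 4, flow now 8.
Augment Well→b→e→g→Ref: bottleneck 2, flow now 10.
Augment Well→c→e→g→Ref: bottleneck 7, flow now 17.
No augmenting path remains; maximum flow = 17.
In the residual graph, reachable from Well: {Well, a, d}.
Min-cut edges: Well→b (2), Well→c (7), d→f (4), d→g (4); capacity 2 + 7 + 4 + 4 = 17.
This cut is saturated, so no flow can exceed 17.

17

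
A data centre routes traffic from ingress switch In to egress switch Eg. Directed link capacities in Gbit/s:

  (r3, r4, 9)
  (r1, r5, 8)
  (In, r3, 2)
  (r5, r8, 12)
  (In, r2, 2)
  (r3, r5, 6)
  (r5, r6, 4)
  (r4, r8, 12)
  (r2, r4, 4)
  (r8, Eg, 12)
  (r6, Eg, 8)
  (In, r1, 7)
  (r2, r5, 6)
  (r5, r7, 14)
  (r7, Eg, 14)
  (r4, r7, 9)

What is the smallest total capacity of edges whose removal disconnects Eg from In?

Augment In→r1→r5→r6→Eg: bottleneck 4, flow now 4.
Augment In→r1→r5→r7→Eg: bottleneck 3, flow now 7.
Augment In→r2→r4→r7→Eg: bottleneck 2, flow now 9.
Augment In→r3→r4→r7→Eg: bottleneck 2, flow now 11.
No augmenting path remains; maximum flow = 11.
By max-flow min-cut, the minimum cut capacity equals the max flow.
In the residual graph, reachable from In: {In}.
Min-cut edges: In→r1 (7), In→r2 (2), In→r3 (2); capacity 7 + 2 + 2 = 11.

11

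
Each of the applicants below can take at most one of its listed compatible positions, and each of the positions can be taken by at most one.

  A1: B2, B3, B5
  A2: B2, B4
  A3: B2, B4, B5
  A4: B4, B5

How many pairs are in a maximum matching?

4

Unit-capacity flow: source→left, listed edges, right→sink; max matching = max flow.
Augmenting path A1→B2 (+1); matched 1.
Augmenting path A2→B4 (+1); matched 2.
Augmenting path A3→B5 (+1); matched 3.
Augmenting path A4→B4→A2→B2→A1→B3 (+1); matched 4.
No augmenting path remains; maximum matching = 4.
König certificate: {A1, A2, A3, A4} is a vertex cover of size 4 (every listed pair touches it), so no matching can be larger.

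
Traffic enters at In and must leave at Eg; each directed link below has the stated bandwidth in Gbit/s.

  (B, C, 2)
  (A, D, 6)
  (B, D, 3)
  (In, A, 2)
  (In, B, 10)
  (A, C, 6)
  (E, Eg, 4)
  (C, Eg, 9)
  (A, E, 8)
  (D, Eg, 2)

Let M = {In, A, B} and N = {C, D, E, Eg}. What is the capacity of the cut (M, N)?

25

Edges leaving {In, A, B}: A→C (6), A→D (6), A→E (8), B→C (2), B→D (3).
Cut capacity = 6 + 6 + 8 + 2 + 3 = 25.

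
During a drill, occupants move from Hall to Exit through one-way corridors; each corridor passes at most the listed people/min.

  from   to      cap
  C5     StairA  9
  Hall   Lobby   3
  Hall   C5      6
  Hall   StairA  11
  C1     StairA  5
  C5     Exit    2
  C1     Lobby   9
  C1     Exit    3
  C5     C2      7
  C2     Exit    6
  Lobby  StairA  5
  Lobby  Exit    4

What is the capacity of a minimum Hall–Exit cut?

9

Augment Hall→Lobby→Exit: bottleneck 3, flow now 3.
Augment Hall→C5→Exit: bottleneck 2, flow now 5.
Augment Hall→C5→C2→Exit: bottleneck 4, flow now 9.
No augmenting path remains; maximum flow = 9.
By max-flow min-cut, the minimum cut capacity equals the max flow.
In the residual graph, reachable from Hall: {Hall, StairA}.
Min-cut edges: Hall→Lobby (3), Hall→C5 (6); capacity 3 + 6 = 9.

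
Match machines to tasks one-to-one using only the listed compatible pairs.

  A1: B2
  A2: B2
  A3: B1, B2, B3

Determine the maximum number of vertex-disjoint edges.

2

Unit-capacity flow: source→left, listed edges, right→sink; max matching = max flow.
Augmenting path A1→B2 (+1); matched 1.
Augmenting path A3→B1 (+1); matched 2.
No augmenting path remains; maximum matching = 2.
König certificate: {A3, B2} is a vertex cover of size 2 (every listed pair touches it), so no matching can be larger.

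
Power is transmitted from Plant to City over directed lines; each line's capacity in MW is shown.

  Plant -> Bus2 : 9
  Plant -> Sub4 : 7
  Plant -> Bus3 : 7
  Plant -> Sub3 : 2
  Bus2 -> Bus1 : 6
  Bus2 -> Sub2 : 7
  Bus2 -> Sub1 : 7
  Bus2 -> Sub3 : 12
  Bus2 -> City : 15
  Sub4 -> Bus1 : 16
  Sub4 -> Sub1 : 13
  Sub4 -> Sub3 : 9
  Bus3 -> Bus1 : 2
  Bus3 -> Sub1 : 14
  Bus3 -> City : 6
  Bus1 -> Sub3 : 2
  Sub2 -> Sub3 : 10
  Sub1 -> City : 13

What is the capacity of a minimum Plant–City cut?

23

Augment Plant→Bus2→City: bottleneck 9, flow now 9.
Augment Plant→Bus3→City: bottleneck 6, flow now 15.
Augment Plant→Sub4→Sub1→City: bottleneck 7, flow now 22.
Augment Plant→Bus3→Sub1→City: bottleneck 1, flow now 23.
No augmenting path remains; maximum flow = 23.
By max-flow min-cut, the minimum cut capacity equals the max flow.
In the residual graph, reachable from Plant: {Plant, Sub3}.
Min-cut edges: Plant→Bus2 (9), Plant→Sub4 (7), Plant→Bus3 (7); capacity 9 + 7 + 7 = 23.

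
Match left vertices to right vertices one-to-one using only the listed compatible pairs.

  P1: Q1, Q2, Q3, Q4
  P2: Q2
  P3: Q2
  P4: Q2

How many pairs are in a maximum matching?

Unit-capacity flow: source→left, listed edges, right→sink; max matching = max flow.
Augmenting path P1→Q1 (+1); matched 1.
Augmenting path P2→Q2 (+1); matched 2.
No augmenting path remains; maximum matching = 2.
König certificate: {P1, Q2} is a vertex cover of size 2 (every listed pair touches it), so no matching can be larger.

2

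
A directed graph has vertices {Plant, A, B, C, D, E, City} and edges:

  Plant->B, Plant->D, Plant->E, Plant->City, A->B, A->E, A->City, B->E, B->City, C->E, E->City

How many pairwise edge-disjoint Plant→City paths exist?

Assign every edge capacity 1; by Menger, the answer equals the max flow.
Path Plant→City (+1); total 1.
Path Plant→B→City (+1); total 2.
Path Plant→E→City (+1); total 3.
No residual Plant→City path; max flow = 3.
Certifying cut of size 3: {Plant→B, Plant→City, Plant→E}.

3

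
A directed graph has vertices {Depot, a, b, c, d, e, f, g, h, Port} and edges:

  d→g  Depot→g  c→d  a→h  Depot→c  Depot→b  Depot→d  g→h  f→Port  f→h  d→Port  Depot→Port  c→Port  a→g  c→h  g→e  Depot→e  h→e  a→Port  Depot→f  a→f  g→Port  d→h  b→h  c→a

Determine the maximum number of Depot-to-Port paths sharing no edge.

Assign every edge capacity 1; by Menger, the answer equals the max flow.
Path Depot→Port (+1); total 1.
Path Depot→c→Port (+1); total 2.
Path Depot→d→Port (+1); total 3.
Path Depot→f→Port (+1); total 4.
Path Depot→g→Port (+1); total 5.
No residual Depot→Port path; max flow = 5.
Certifying cut of size 5: {Depot→Port, Depot→c, Depot→d, Depot→f, Depot→g}.

5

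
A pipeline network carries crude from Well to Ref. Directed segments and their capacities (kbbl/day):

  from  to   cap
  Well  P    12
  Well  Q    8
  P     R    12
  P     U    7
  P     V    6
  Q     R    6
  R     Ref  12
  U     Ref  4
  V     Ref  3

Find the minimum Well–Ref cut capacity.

18

Augment Well→P→R→Ref: bottleneck 12, flow now 12.
Augment Well→Q→R→P→U→Ref: bottleneck 4, flow now 16. (uses reverse residual edge)
Augment Well→Q→R→P→V→Ref: bottleneck 2, flow now 18. (uses reverse residual edge)
No augmenting path remains; maximum flow = 18.
By max-flow min-cut, the minimum cut capacity equals the max flow.
In the residual graph, reachable from Well: {Well, Q}.
Min-cut edges: Well→P (12), Q→R (6); capacity 12 + 6 = 18.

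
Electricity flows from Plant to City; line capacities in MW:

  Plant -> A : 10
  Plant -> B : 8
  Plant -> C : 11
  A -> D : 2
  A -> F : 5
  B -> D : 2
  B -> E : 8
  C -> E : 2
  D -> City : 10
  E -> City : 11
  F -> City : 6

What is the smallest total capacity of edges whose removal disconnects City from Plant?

17

Augment Plant→A→D→City: bottleneck 2, flow now 2.
Augment Plant→A→F→City: bottleneck 5, flow now 7.
Augment Plant→B→D→City: bottleneck 2, flow now 9.
Augment Plant→B→E→City: bottleneck 6, flow now 15.
Augment Plant→C→E→City: bottleneck 2, flow now 17.
No augmenting path remains; maximum flow = 17.
By max-flow min-cut, the minimum cut capacity equals the max flow.
In the residual graph, reachable from Plant: {Plant, A, C}.
Min-cut edges: Plant→B (8), A→D (2), A→F (5), C→E (2); capacity 8 + 2 + 5 + 2 = 17.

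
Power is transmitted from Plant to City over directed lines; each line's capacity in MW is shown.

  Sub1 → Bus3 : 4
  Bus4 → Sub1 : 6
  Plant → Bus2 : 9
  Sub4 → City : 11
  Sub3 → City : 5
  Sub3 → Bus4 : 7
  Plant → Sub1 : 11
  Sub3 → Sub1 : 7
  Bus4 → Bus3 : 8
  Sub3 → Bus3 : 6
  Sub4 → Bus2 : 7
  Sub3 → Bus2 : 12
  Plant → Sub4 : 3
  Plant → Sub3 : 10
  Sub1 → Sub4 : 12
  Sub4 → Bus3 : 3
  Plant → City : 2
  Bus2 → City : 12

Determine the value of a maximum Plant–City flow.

30

Augment Plant→City: bottleneck 2, flow now 2.
Augment Plant→Sub3→City: bottleneck 5, flow now 7.
Augment Plant→Sub4→City: bottleneck 3, flow now 10.
Augment Plant→Bus2→City: bottleneck 9, flow now 19.
Augment Plant→Sub3→Bus2→City: bottleneck 3, flow now 22.
Augment Plant→Sub1→Sub4→City: bottleneck 8, flow now 30.
No augmenting path remains; maximum flow = 30.
In the residual graph, reachable from Plant: {Plant, Sub3, Bus4, Sub1, Sub4, Bus3, Bus2}.
Min-cut edges: Plant→City (2), Sub3→City (5), Sub4→City (11), Bus2→City (12); capacity 2 + 5 + 11 + 12 = 30.
This cut is saturated, so no flow can exceed 30.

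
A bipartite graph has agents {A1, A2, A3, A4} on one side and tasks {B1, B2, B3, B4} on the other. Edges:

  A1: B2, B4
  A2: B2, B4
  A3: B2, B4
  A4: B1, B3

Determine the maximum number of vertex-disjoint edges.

Unit-capacity flow: source→left, listed edges, right→sink; max matching = max flow.
Augmenting path A1→B2 (+1); matched 1.
Augmenting path A2→B4 (+1); matched 2.
Augmenting path A4→B1 (+1); matched 3.
No augmenting path remains; maximum matching = 3.
König certificate: {A4, B2, B4} is a vertex cover of size 3 (every listed pair touches it), so no matching can be larger.

3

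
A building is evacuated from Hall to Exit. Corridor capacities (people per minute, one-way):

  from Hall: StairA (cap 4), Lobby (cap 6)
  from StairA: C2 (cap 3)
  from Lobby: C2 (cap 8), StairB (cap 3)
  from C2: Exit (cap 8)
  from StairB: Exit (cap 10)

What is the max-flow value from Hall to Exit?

Augment Hall→StairA→C2→Exit: bottleneck 3, flow now 3.
Augment Hall→Lobby→C2→Exit: bottleneck 5, flow now 8.
Augment Hall→Lobby→StairB→Exit: bottleneck 1, flow now 9.
No augmenting path remains; maximum flow = 9.
In the residual graph, reachable from Hall: {Hall, StairA}.
Min-cut edges: Hall→Lobby (6), StairA→C2 (3); capacity 6 + 3 = 9.
This cut is saturated, so no flow can exceed 9.

9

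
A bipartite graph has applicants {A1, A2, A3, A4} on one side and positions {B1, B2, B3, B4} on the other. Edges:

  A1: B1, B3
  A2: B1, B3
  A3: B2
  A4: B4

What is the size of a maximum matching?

Unit-capacity flow: source→left, listed edges, right→sink; max matching = max flow.
Augmenting path A1→B1 (+1); matched 1.
Augmenting path A2→B3 (+1); matched 2.
Augmenting path A3→B2 (+1); matched 3.
Augmenting path A4→B4 (+1); matched 4.
No augmenting path remains; maximum matching = 4.
König certificate: {A1, A2, A3, A4} is a vertex cover of size 4 (every listed pair touches it), so no matching can be larger.

4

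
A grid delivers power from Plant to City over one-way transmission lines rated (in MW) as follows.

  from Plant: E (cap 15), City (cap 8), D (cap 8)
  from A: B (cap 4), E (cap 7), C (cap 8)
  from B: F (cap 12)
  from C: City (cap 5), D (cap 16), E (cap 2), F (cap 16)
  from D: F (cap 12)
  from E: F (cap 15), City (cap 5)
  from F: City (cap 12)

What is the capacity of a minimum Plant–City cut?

25

Augment Plant→City: bottleneck 8, flow now 8.
Augment Plant→E→City: bottleneck 5, flow now 13.
Augment Plant→D→F→City: bottleneck 8, flow now 21.
Augment Plant→E→F→City: bottleneck 4, flow now 25.
No augmenting path remains; maximum flow = 25.
By max-flow min-cut, the minimum cut capacity equals the max flow.
In the residual graph, reachable from Plant: {Plant, D, E, F}.
Min-cut edges: Plant→City (8), E→City (5), F→City (12); capacity 8 + 5 + 12 = 25.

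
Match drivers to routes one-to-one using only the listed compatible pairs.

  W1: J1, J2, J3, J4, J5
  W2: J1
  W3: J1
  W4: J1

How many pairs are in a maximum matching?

2

Unit-capacity flow: source→left, listed edges, right→sink; max matching = max flow.
Augmenting path W1→J1 (+1); matched 1.
Augmenting path W2→J1→W1→J2 (+1); matched 2.
No augmenting path remains; maximum matching = 2.
König certificate: {W1, J1} is a vertex cover of size 2 (every listed pair touches it), so no matching can be larger.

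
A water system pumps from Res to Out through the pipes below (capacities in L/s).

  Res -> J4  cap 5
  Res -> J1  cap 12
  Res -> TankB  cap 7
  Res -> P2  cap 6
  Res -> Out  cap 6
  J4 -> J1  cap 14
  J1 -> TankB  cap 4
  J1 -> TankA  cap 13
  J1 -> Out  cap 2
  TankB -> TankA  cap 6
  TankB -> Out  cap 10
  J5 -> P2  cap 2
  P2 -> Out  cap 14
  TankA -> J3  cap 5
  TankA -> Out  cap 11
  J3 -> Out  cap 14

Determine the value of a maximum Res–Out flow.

Augment Res→Out: bottleneck 6, flow now 6.
Augment Res→J1→Out: bottleneck 2, flow now 8.
Augment Res→TankB→Out: bottleneck 7, flow now 15.
Augment Res→P2→Out: bottleneck 6, flow now 21.
Augment Res→J1→TankB→Out: bottleneck 3, flow now 24.
Augment Res→J1→TankA→Out: bottleneck 7, flow now 31.
Augment Res→J4→J1→TankA→Out: bottleneck 4, flow now 35.
Augment Res→J4→J1→TankA→J3→Out: bottleneck 1, flow now 36.
No augmenting path remains; maximum flow = 36.
In the residual graph, reachable from Res: {Res}.
Min-cut edges: Res→J4 (5), Res→J1 (12), Res→TankB (7), Res→P2 (6), Res→Out (6); capacity 5 + 12 + 7 + 6 + 6 = 36.
This cut is saturated, so no flow can exceed 36.

36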